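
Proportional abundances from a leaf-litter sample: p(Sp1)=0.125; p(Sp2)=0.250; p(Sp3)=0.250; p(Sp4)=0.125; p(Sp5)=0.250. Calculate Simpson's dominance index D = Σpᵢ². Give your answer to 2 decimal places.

0.22

D = 0.125² + 0.25² + 0.25² + 0.125² + 0.25² = 0.0156 + 0.0625 + 0.0625 + 0.0156 + 0.0625 = 0.2188 (working shown to 4 dp, full precision carried).
To 2 decimal places, D = 0.22.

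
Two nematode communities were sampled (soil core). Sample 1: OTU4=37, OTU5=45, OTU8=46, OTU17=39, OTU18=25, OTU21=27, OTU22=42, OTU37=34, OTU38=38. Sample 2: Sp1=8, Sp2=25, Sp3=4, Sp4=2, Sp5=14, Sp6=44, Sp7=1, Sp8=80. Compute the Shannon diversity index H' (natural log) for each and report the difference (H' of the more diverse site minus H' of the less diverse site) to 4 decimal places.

Sample 1: N=333, proportions 0.111111, 0.135135, 0.138138, 0.117117, 0.075075, 0.081081, 0.126126, 0.102102, 0.114114, giving H' = 2.179114 (working shown to 6 dp, full precision carried).
Sample 2: N=178, proportions 0.044944, 0.140449, 0.022472, 0.011236, 0.078652, 0.247191, 0.005618, 0.449438, giving H' = 1.484861.
Difference = |2.179114 − 1.484861| = 0.694253, i.e. 0.6943 to 4 decimal places.

0.6943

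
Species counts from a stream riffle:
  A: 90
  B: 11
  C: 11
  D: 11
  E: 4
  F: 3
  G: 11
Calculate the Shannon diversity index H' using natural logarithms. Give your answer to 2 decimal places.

Total N = 90+11+11+11+4+3+11 = 141, so the proportions are 0.6383, 0.078, 0.078, 0.078, 0.0284, 0.0213, 0.078 (working shown to 4 dp, full precision carried).
Each pᵢ ln pᵢ term: 0.6383×(-0.4490)=-0.2866, 0.078×(-2.5509)=-0.1990, 0.078×(-2.5509)=-0.1990, 0.078×(-2.5509)=-0.1990, 0.0284×(-3.5625)=-0.1011, 0.0213×(-3.8501)=-0.0819, 0.078×(-2.5509)=-0.1990.
Sum = -1.2656, so H' = 1.27.

1.27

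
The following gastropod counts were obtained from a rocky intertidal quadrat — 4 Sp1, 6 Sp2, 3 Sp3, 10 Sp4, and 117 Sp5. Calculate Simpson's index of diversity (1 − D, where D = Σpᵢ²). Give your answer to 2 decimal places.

Total N = 4+6+3+10+117 = 140, so the proportions are 0.0286, 0.0429, 0.0214, 0.0714, 0.8357 (working shown to 4 dp, full precision carried).
D = 0.0286² + 0.0429² + 0.0214² + 0.0714² + 0.8357² = 0.0008 + 0.0018 + 0.0005 + 0.0051 + 0.6984 = 0.7066.
So 1 − D = 0.2934, i.e. 0.29 to 2 decimal places.

0.29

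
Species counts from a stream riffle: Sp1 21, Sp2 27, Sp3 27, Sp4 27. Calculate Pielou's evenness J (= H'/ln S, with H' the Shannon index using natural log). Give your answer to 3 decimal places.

Total N = 21+27+27+27 = 102, so the proportions are 0.20588, 0.26471, 0.26471, 0.26471 (working shown to 5 dp, full precision carried).
H' = −Σ pᵢ ln pᵢ = −((-0.32539) + (-0.35183) + (-0.35183) + (-0.35183)) = 1.38088.
With S = 4 species, ln S = 1.38629, so J = 1.38088/1.38629 = 0.99609, i.e. 0.996 to 3 decimal places.

0.996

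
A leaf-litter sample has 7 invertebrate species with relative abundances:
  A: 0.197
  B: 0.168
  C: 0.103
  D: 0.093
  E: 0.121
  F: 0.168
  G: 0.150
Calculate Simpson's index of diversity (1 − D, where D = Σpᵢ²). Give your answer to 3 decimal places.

D = 0.197² + 0.168² + 0.103² + 0.093² + 0.121² + 0.168² + 0.15² = 0.03881 + 0.02822 + 0.01061 + 0.00865 + 0.01464 + 0.02822 + 0.02250 = 0.15166 (working shown to 5 dp, full precision carried).
So 1 − D = 0.84834, i.e. 0.848 to 3 decimal places.

0.848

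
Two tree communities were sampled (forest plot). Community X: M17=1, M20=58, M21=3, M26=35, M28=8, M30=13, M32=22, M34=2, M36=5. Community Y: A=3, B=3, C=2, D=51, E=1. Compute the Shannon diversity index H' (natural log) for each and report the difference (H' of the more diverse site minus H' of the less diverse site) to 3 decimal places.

1.033

Community X: N=147, proportions 0.0068027, 0.3945578, 0.0204082, 0.2380952, 0.0544218, 0.0884354, 0.1496599, 0.0136054, 0.0340136, giving H' = 1.6526434 (working shown to 7 dp, full precision carried).
Community Y: N=60, proportions 0.05, 0.05, 0.0333333, 0.85, 0.0166667, giving H' = 0.6193266.
Difference = |1.6526434 − 0.6193266| = 1.0333168, i.e. 1.033 to 3 decimal places.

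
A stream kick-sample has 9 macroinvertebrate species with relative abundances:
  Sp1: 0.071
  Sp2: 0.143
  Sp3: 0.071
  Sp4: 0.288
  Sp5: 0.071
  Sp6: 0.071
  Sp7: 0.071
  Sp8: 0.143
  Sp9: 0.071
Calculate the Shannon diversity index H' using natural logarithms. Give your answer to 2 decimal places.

2.04

Each pᵢ ln pᵢ term (working shown to 4 dp, full precision carried): 0.071×(-2.6451)=-0.1878, 0.143×(-1.9449)=-0.2781, 0.071×(-2.6451)=-0.1878, 0.288×(-1.2448)=-0.3585, 0.071×(-2.6451)=-0.1878, 0.071×(-2.6451)=-0.1878, 0.071×(-2.6451)=-0.1878, 0.143×(-1.9449)=-0.2781, 0.071×(-2.6451)=-0.1878.
Sum = -2.0415, so H' = 2.04.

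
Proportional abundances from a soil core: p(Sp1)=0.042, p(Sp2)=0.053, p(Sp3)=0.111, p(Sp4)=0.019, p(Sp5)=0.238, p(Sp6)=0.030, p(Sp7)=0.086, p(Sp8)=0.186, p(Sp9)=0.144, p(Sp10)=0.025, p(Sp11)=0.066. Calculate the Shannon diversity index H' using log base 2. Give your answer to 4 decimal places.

3.0722

Each pᵢ log₂ pᵢ term (working shown to 6 dp, full precision carried): 0.042×(-4.573467)=-0.192086, 0.053×(-4.237864)=-0.224607, 0.111×(-3.171368)=-0.352022, 0.019×(-5.717857)=-0.108639, 0.238×(-2.070967)=-0.492890, 0.03×(-5.058894)=-0.151767, 0.086×(-3.539520)=-0.304399, 0.186×(-2.426625)=-0.451352, 0.144×(-2.795859)=-0.402604, 0.025×(-5.321928)=-0.133048, 0.066×(-3.921390)=-0.258812.
Sum = -3.072225, so H' = 3.0722.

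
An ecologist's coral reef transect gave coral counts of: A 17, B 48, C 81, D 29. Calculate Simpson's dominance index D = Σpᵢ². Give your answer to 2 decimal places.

0.33

Total N = 17+48+81+29 = 175, so the proportions are 0.0971, 0.2743, 0.4629, 0.1657 (working shown to 4 dp, full precision carried).
D = 0.0971² + 0.2743² + 0.4629² + 0.1657² = 0.0094 + 0.0752 + 0.2142 + 0.0275 = 0.3264.
To 2 decimal places, D = 0.33.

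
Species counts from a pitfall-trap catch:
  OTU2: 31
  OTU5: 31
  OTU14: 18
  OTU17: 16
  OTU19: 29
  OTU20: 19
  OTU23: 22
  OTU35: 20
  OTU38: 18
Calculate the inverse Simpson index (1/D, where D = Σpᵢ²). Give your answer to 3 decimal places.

Total N = 31+31+18+16+29+19+22+20+18 = 204, so the proportions are 0.1519608, 0.1519608, 0.0882353, 0.0784314, 0.1421569, 0.0931373, 0.1078431, 0.0980392, 0.0882353 (working shown to 7 dp, full precision carried).
D = 0.1519608² + 0.1519608² + 0.0882353² + 0.0784314² + 0.1421569² + 0.0931373² + 0.1078431² + 0.0980392² + 0.0882353² = 0.0230921 + 0.0230921 + 0.0077855 + 0.0061515 + 0.0202086 + 0.0086745 + 0.0116301 + 0.0096117 + 0.0077855 = 0.1180315.
So 1/D = 8.47231, i.e. 8.472 to 3 decimal places.

8.472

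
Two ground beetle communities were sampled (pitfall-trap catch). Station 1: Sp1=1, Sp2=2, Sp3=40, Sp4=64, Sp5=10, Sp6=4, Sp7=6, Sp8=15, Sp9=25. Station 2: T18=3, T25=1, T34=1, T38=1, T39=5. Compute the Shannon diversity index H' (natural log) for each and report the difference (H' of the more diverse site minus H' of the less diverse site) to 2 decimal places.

0.31

Station 1: N=167, proportions 0.006, 0.012, 0.2395, 0.3832, 0.0599, 0.024, 0.0359, 0.0898, 0.1497, giving H' = 1.6717 (working shown to 4 dp, full precision carried).
Station 2: N=11, proportions 0.2727, 0.0909, 0.0909, 0.0909, 0.4545, giving H' = 1.3667.
Difference = |1.6717 − 1.3667| = 0.3050, i.e. 0.31 to 2 decimal places.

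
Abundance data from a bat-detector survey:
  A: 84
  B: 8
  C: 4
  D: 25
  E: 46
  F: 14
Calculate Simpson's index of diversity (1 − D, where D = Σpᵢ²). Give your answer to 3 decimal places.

0.693

Total N = 84+8+4+25+46+14 = 181, so the proportions are 0.46409, 0.0442, 0.0221, 0.13812, 0.25414, 0.07735 (working shown to 5 dp, full precision carried).
D = 0.46409² + 0.0442² + 0.0221² + 0.13812² + 0.25414² + 0.07735² = 0.21538 + 0.00195 + 0.00049 + 0.01908 + 0.06459 + 0.00598 = 0.30747.
So 1 − D = 0.69253, i.e. 0.693 to 3 decimal places.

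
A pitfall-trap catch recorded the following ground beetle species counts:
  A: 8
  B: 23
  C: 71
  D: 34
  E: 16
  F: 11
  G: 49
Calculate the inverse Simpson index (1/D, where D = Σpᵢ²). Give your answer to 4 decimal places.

4.6973

Total N = 8+23+71+34+16+11+49 = 212, so the proportions are 0.03773585, 0.10849057, 0.33490566, 0.16037736, 0.0754717, 0.05188679, 0.23113208 (working shown to 8 dp, full precision carried).
D = 0.03773585² + 0.10849057² + 0.33490566² + 0.16037736² + 0.0754717² + 0.05188679² + 0.23113208² = 0.00142399 + 0.01177020 + 0.11216180 + 0.02572090 + 0.00569598 + 0.00269224 + 0.05342204 = 0.21288715.
So 1/D = 4.697324, i.e. 4.6973 to 4 decimal places.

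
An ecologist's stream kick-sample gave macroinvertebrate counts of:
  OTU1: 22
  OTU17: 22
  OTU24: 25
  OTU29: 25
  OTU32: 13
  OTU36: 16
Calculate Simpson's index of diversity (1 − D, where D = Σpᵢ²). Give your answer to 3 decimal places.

0.825

Total N = 22+22+25+25+13+16 = 123, so the proportions are 0.17886, 0.17886, 0.20325, 0.20325, 0.10569, 0.13008 (working shown to 5 dp, full precision carried).
D = 0.17886² + 0.17886² + 0.20325² + 0.20325² + 0.10569² + 0.13008² = 0.03199 + 0.03199 + 0.04131 + 0.04131 + 0.01117 + 0.01692 = 0.17470.
So 1 − D = 0.82530, i.e. 0.825 to 3 decimal places.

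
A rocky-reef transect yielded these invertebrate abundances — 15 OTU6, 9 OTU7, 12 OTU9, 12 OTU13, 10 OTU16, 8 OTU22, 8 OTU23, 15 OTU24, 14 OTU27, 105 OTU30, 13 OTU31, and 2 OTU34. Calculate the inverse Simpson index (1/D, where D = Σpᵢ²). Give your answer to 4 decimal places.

3.9972

Total N = 15+9+12+12+10+8+8+15+14+105+13+2 = 223, so the proportions are 0.06726457, 0.04035874, 0.05381166, 0.05381166, 0.04484305, 0.03587444, 0.03587444, 0.06726457, 0.06278027, 0.47085202, 0.05829596, 0.00896861 (working shown to 8 dp, full precision carried).
D = 0.06726457² + 0.04035874² + 0.05381166² + 0.05381166² + 0.04484305² + 0.03587444² + 0.03587444² + 0.06726457² + 0.06278027² + 0.47085202² + 0.05829596² + 0.00896861² = 0.00452452 + 0.00162883 + 0.00289569 + 0.00289569 + 0.00201090 + 0.00128698 + 0.00128698 + 0.00452452 + 0.00394136 + 0.22170162 + 0.00339842 + 0.00008044 = 0.25017595.
So 1/D = 3.997187, i.e. 3.9972 to 4 decimal places.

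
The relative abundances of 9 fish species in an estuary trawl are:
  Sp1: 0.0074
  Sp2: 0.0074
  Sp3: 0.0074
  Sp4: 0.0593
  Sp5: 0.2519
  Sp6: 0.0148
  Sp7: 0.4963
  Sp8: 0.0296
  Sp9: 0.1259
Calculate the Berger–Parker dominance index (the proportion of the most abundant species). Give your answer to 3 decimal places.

The largest proportion is 0.4963, i.e. d = 0.496 to 3 decimal places.

0.496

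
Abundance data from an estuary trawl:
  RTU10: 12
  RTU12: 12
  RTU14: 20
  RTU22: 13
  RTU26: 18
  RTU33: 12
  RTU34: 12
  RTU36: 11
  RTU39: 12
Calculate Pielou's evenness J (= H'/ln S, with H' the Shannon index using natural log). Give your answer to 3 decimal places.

Total N = 12+12+20+13+18+12+12+11+12 = 122, so the proportions are 0.09836, 0.09836, 0.16393, 0.10656, 0.14754, 0.09836, 0.09836, 0.09016, 0.09836 (working shown to 5 dp, full precision carried).
H' = −Σ pᵢ ln pᵢ = −((-0.22811) + (-0.22811) + (-0.29644) + (-0.23859) + (-0.28234) + (-0.22811) + (-0.22811) + (-0.21695) + (-0.22811)) = 2.17487.
With S = 9 species, ln S = 2.19722, so J = 2.17487/2.19722 = 0.98982, i.e. 0.990 to 3 decimal places.

0.990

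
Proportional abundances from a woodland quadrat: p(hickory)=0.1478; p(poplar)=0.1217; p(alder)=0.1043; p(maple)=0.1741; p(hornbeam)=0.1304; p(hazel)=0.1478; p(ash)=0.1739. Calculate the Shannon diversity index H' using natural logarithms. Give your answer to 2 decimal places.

1.93

Each pᵢ ln pᵢ term (working shown to 4 dp, full precision carried): 0.1478×(-1.9119)=-0.2826, 0.1217×(-2.1062)=-0.2563, 0.1043×(-2.2605)=-0.2358, 0.1741×(-1.7481)=-0.3043, 0.1304×(-2.0371)=-0.2656, 0.1478×(-1.9119)=-0.2826, 0.1739×(-1.7493)=-0.3042.
Sum = -1.9314, so H' = 1.93.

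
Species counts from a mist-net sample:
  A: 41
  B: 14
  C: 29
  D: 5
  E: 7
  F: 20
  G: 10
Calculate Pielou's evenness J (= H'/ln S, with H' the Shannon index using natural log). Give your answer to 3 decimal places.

Total N = 41+14+29+5+7+20+10 = 126, so the proportions are 0.3254, 0.11111, 0.23016, 0.03968, 0.05556, 0.15873, 0.07937 (working shown to 5 dp, full precision carried).
H' = −Σ pᵢ ln pᵢ = −((-0.36533) + (-0.24414) + (-0.33810) + (-0.12805) + (-0.16058) + (-0.29215) + (-0.20109)) = 1.72943.
With S = 7 species, ln S = 1.94591, so J = 1.72943/1.94591 = 0.88875, i.e. 0.889 to 3 decimal places.

0.889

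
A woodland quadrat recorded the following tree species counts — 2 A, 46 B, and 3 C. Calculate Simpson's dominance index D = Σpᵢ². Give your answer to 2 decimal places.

Total N = 2+46+3 = 51, so the proportions are 0.0392, 0.902, 0.0588 (working shown to 4 dp, full precision carried).
D = 0.0392² + 0.902² + 0.0588² = 0.0015 + 0.8135 + 0.0035 = 0.8185.
To 2 decimal places, D = 0.82.

0.82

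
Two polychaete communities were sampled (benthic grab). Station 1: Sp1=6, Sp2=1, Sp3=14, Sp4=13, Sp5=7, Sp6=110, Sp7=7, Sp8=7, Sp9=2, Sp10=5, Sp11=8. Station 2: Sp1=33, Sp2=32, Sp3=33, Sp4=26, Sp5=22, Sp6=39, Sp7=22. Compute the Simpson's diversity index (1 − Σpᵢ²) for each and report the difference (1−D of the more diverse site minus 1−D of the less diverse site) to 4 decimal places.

0.2447

Station 1: N=180, proportions 0.033333, 0.005556, 0.077778, 0.072222, 0.038889, 0.611111, 0.038889, 0.038889, 0.011111, 0.027778, 0.044444, giving 1−D = 0.606728 (working shown to 6 dp, full precision carried).
Station 2: N=207, proportions 0.15942, 0.154589, 0.15942, 0.125604, 0.10628, 0.188406, 0.10628, giving 1−D = 0.851408.
Difference = |0.606728 − 0.851408| = 0.244680, i.e. 0.2447 to 4 decimal places.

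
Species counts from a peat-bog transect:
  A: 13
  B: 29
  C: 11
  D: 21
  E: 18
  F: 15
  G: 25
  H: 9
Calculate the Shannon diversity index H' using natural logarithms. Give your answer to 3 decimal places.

2.011

Total N = 13+29+11+21+18+15+25+9 = 141, so the proportions are 0.0922, 0.20567, 0.07801, 0.14894, 0.12766, 0.10638, 0.1773, 0.06383 (working shown to 5 dp, full precision carried).
Each pᵢ ln pᵢ term: 0.0922×(-2.38381)=-0.21978, 0.20567×(-1.58146)=-0.32527, 0.07801×(-2.55086)=-0.19900, 0.14894×(-1.90424)=-0.28361, 0.12766×(-2.05839)=-0.26277, 0.10638×(-2.24071)=-0.23837, 0.1773×(-1.72988)=-0.30672, 0.06383×(-2.75154)=-0.17563.
Sum = -2.01116, so H' = 2.011.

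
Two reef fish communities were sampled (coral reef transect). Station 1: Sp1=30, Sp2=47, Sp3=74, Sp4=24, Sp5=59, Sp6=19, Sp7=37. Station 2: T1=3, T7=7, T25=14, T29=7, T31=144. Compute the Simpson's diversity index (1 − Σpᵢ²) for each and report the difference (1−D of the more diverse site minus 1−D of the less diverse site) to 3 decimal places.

0.516

Station 1: N=290, proportions 0.10345, 0.16207, 0.25517, 0.08276, 0.20345, 0.06552, 0.12759, giving 1−D = 0.82911 (working shown to 5 dp, full precision carried).
Station 2: N=175, proportions 0.01714, 0.04, 0.08, 0.04, 0.82286, giving 1−D = 0.31301.
Difference = |0.82911 − 0.31301| = 0.51610, i.e. 0.516 to 3 decimal places.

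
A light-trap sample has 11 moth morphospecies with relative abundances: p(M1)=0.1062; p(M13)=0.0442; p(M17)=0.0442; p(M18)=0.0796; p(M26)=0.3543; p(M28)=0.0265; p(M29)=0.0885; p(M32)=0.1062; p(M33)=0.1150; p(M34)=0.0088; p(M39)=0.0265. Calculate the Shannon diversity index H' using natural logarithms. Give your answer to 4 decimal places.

Each pᵢ ln pᵢ term (working shown to 6 dp, full precision carried): 0.1062×(-2.242431)=-0.238146, 0.0442×(-3.119030)=-0.137861, 0.0442×(-3.119030)=-0.137861, 0.0796×(-2.530741)=-0.201447, 0.3543×(-1.037611)=-0.367626, 0.0265×(-3.630611)=-0.096211, 0.0885×(-2.424753)=-0.214591, 0.1062×(-2.242431)=-0.238146, 0.115×(-2.162823)=-0.248725, 0.0088×(-4.733004)=-0.041650, 0.0265×(-3.630611)=-0.096211.
Sum = -2.018475, so H' = 2.0185.

2.0185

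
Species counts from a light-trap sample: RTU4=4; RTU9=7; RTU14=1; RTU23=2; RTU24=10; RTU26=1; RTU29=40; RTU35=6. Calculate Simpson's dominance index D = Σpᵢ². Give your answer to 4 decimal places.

0.3585

Total N = 4+7+1+2+10+1+40+6 = 71, so the proportions are 0.056338, 0.098592, 0.014085, 0.028169, 0.140845, 0.014085, 0.56338, 0.084507 (working shown to 6 dp, full precision carried).
D = 0.056338² + 0.098592² + 0.014085² + 0.028169² + 0.140845² + 0.014085² + 0.56338² + 0.084507² = 0.003174 + 0.009720 + 0.000198 + 0.000793 + 0.019837 + 0.000198 + 0.317397 + 0.007141 = 0.358461.
To 4 decimal places, D = 0.3585.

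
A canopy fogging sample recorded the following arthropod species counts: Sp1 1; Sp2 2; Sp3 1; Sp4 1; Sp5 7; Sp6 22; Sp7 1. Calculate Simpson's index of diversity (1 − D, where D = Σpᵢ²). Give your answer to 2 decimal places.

Total N = 1+2+1+1+7+22+1 = 35, so the proportions are 0.0286, 0.0571, 0.0286, 0.0286, 0.2, 0.6286, 0.0286 (working shown to 4 dp, full precision carried).
D = 0.0286² + 0.0571² + 0.0286² + 0.0286² + 0.2² + 0.6286² + 0.0286² = 0.0008 + 0.0033 + 0.0008 + 0.0008 + 0.0400 + 0.3951 + 0.0008 = 0.4416.
So 1 − D = 0.5584, i.e. 0.56 to 2 decimal places.

0.56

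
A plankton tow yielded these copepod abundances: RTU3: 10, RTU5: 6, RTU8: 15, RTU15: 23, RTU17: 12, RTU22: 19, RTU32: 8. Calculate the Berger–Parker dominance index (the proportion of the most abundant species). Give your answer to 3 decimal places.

Total N = 10+6+15+23+12+19+8 = 93, so the proportions are 0.10753, 0.06452, 0.16129, 0.24731, 0.12903, 0.2043, 0.08602 (working shown to 5 dp, full precision carried).
The largest proportion is 0.24731, i.e. d = 0.247 to 3 decimal places.

0.247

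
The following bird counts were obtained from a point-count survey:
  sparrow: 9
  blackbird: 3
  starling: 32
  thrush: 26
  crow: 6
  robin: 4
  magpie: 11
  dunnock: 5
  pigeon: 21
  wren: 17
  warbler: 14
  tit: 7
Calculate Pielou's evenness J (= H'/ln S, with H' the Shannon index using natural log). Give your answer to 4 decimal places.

Total N = 9+3+32+26+6+4+11+5+21+17+14+7 = 155, so the proportions are 0.058065, 0.019355, 0.206452, 0.167742, 0.03871, 0.025806, 0.070968, 0.032258, 0.135484, 0.109677, 0.090323, 0.045161 (working shown to 6 dp, full precision carried).
H' = −Σ pᵢ ln pᵢ = −((-0.165263) + (-0.076351) + (-0.325716) + (-0.299474) + (-0.125871) + (-0.094378) + (-0.187747) + (-0.110774) + (-0.270819) + (-0.242410) + (-0.217169) + (-0.139888)) = 2.255861.
With S = 12 species, ln S = 2.484907, so J = 2.255861/2.484907 = 0.907825, i.e. 0.9078 to 4 decimal places.

0.9078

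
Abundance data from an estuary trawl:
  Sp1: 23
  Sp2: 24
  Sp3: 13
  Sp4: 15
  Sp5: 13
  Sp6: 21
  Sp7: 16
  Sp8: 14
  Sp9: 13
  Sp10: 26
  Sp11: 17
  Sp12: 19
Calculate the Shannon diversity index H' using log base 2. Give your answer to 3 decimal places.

3.541

Total N = 23+24+13+15+13+21+16+14+13+26+17+19 = 214, so the proportions are 0.10748, 0.11215, 0.06075, 0.07009, 0.06075, 0.09813, 0.07477, 0.06542, 0.06075, 0.1215, 0.07944, 0.08879 (working shown to 5 dp, full precision carried).
Each pᵢ log₂ pᵢ term: 0.10748×(-3.21791)=-0.34585, 0.11215×(-3.15650)=-0.35400, 0.06075×(-4.04103)=-0.24548, 0.07009×(-3.83458)=-0.26878, 0.06075×(-4.04103)=-0.24548, 0.09813×(-3.34915)=-0.32865, 0.07477×(-3.74147)=-0.27974, 0.06542×(-3.93411)=-0.25737, 0.06075×(-4.04103)=-0.24548, 0.1215×(-3.04103)=-0.36947, 0.07944×(-3.65400)=-0.29027, 0.08879×(-3.49354)=-0.31017.
Sum = -3.54076, so H' = 3.541.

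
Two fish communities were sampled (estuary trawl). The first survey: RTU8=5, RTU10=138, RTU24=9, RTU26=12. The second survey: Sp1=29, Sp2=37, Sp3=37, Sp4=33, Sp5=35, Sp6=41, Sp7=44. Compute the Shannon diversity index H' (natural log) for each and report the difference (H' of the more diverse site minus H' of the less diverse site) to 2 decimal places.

1.34

The first survey: N=164, proportions 0.0305, 0.8415, 0.0549, 0.0732, giving H' = 0.6023 (working shown to 4 dp, full precision carried).
The second survey: N=256, proportions 0.1133, 0.1445, 0.1445, 0.1289, 0.1367, 0.1602, 0.1719, giving H' = 1.9380.
Difference = |0.6023 − 1.9380| = 1.3357, i.e. 1.34 to 2 decimal places.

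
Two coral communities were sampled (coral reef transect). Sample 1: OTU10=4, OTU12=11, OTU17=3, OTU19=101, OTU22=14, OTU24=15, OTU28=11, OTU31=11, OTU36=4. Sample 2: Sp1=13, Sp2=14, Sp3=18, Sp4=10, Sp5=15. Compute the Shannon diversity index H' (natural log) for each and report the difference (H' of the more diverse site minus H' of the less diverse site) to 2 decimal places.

0.09

Sample 1: N=174, proportions 0.02299, 0.06322, 0.01724, 0.58046, 0.08046, 0.08621, 0.06322, 0.06322, 0.02299, giving H' = 1.49692 (working shown to 5 dp, full precision carried).
Sample 2: N=70, proportions 0.18571, 0.2, 0.25714, 0.14286, 0.21429, giving H' = 1.59186.
Difference = |1.49692 − 1.59186| = 0.09494, i.e. 0.09 to 2 decimal places.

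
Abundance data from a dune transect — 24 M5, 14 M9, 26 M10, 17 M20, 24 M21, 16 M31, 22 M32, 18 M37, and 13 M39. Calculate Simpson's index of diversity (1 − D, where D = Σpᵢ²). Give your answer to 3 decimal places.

0.883

Total N = 24+14+26+17+24+16+22+18+13 = 174, so the proportions are 0.13793, 0.08046, 0.14943, 0.0977, 0.13793, 0.09195, 0.12644, 0.10345, 0.07471 (working shown to 5 dp, full precision carried).
D = 0.13793² + 0.08046² + 0.14943² + 0.0977² + 0.13793² + 0.09195² + 0.12644² + 0.10345² + 0.07471² = 0.01902 + 0.00647 + 0.02233 + 0.00955 + 0.01902 + 0.00846 + 0.01599 + 0.01070 + 0.00558 = 0.11712.
So 1 − D = 0.88288, i.e. 0.883 to 3 decimal places.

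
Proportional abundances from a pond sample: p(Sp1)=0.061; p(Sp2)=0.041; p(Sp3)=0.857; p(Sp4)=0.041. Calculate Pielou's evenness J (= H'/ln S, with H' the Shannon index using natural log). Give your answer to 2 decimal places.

0.41

H' = −Σ pᵢ ln pᵢ = −((-0.1706) + (-0.1310) + (-0.1322) + (-0.1310)) = 0.5648 (working shown to 4 dp, full precision carried).
With S = 4 species, ln S = 1.3863, so J = 0.5648/1.3863 = 0.4074, i.e. 0.41 to 2 decimal places.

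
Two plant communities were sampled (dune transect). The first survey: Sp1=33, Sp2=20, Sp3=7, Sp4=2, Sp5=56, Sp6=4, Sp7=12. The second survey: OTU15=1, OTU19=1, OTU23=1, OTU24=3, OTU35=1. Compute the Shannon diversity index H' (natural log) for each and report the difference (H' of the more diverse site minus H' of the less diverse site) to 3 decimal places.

0.056

The first survey: N=134, proportions 0.24627, 0.14925, 0.05224, 0.01493, 0.41791, 0.02985, 0.08955, giving H' = 1.53149 (working shown to 5 dp, full precision carried).
The second survey: N=7, proportions 0.14286, 0.14286, 0.14286, 0.42857, 0.14286, giving H' = 1.47508.
Difference = |1.53149 − 1.47508| = 0.05641, i.e. 0.056 to 3 decimal places.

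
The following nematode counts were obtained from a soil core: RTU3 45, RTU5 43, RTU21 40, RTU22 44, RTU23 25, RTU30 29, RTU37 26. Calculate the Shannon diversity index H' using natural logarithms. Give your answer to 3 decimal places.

Total N = 45+43+40+44+25+29+26 = 252, so the proportions are 0.17857, 0.17063, 0.15873, 0.1746, 0.09921, 0.11508, 0.10317 (working shown to 5 dp, full precision carried).
Each pᵢ ln pᵢ term: 0.17857×(-1.72277)=-0.30764, 0.17063×(-1.76823)=-0.30172, 0.15873×(-1.84055)=-0.29215, 0.1746×(-1.74524)=-0.30472, 0.09921×(-2.31055)=-0.22922, 0.11508×(-2.16213)=-0.24882, 0.10317×(-2.27133)=-0.23434.
Sum = -1.91862, so H' = 1.919.

1.919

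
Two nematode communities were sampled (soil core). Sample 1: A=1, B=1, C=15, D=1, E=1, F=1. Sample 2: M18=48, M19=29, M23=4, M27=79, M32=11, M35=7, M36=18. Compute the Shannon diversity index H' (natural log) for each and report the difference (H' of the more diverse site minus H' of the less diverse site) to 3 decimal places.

0.608

Sample 1: N=20, proportions 0.05, 0.05, 0.75, 0.05, 0.05, 0.05, giving H' = 0.96469 (working shown to 5 dp, full precision carried).
Sample 2: N=196, proportions 0.2449, 0.14796, 0.02041, 0.40306, 0.05612, 0.03571, 0.09184, giving H' = 1.57288.
Difference = |0.96469 − 1.57288| = 0.60819, i.e. 0.608 to 3 decimal places.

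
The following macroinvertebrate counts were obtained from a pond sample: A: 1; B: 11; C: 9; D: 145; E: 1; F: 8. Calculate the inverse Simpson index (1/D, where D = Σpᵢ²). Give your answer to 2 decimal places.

1.44

Total N = 1+11+9+145+1+8 = 175, so the proportions are 0.00571, 0.06286, 0.05143, 0.82857, 0.00571, 0.04571 (working shown to 5 dp, full precision carried).
D = 0.00571² + 0.06286² + 0.05143² + 0.82857² + 0.00571² + 0.04571² = 0.00003 + 0.00395 + 0.00264 + 0.68653 + 0.00003 + 0.00209 = 0.69528.
So 1/D = 1.4383, i.e. 1.44 to 2 decimal places.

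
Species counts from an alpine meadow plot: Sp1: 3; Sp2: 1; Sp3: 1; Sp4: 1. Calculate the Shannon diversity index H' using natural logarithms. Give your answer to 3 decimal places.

1.242

Total N = 3+1+1+1 = 6, so the proportions are 0.5, 0.16667, 0.16667, 0.16667 (working shown to 5 dp, full precision carried).
Each pᵢ ln pᵢ term: 0.5×(-0.69315)=-0.34657, 0.16667×(-1.79176)=-0.29863, 0.16667×(-1.79176)=-0.29863, 0.16667×(-1.79176)=-0.29863.
Sum = -1.24245, so H' = 1.242.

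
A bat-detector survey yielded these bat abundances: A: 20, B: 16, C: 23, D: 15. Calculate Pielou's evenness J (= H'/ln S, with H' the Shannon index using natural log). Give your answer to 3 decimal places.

0.989

Total N = 20+16+23+15 = 74, so the proportions are 0.27027, 0.21622, 0.31081, 0.2027 (working shown to 5 dp, full precision carried).
H' = −Σ pᵢ ln pᵢ = −((-0.35360) + (-0.33113) + (-0.36320) + (-0.32352)) = 1.37145.
With S = 4 species, ln S = 1.38629, so J = 1.37145/1.38629 = 0.98930, i.e. 0.989 to 3 decimal places.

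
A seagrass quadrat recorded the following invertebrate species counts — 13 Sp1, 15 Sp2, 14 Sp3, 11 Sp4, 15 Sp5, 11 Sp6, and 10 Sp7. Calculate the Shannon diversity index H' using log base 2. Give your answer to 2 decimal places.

Total N = 13+15+14+11+15+11+10 = 89, so the proportions are 0.1461, 0.1685, 0.1573, 0.1236, 0.1685, 0.1236, 0.1124 (working shown to 4 dp, full precision carried).
Each pᵢ log₂ pᵢ term: 0.1461×(-2.7753)=-0.4054, 0.1685×(-2.5688)=-0.4330, 0.1573×(-2.6684)=-0.4197, 0.1236×(-3.0163)=-0.3728, 0.1685×(-2.5688)=-0.4330, 0.1236×(-3.0163)=-0.3728, 0.1124×(-3.1538)=-0.3544.
Sum = -2.7910, so H' = 2.79.

2.79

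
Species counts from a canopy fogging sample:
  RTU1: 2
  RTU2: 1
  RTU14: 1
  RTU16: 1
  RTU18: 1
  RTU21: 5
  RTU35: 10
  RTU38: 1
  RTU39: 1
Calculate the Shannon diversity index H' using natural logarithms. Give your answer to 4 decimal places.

Total N = 2+1+1+1+1+5+10+1+1 = 23, so the proportions are 0.086957, 0.043478, 0.043478, 0.043478, 0.043478, 0.217391, 0.434783, 0.043478, 0.043478 (working shown to 6 dp, full precision carried).
Each pᵢ ln pᵢ term: 0.086957×(-2.442347)=-0.212378, 0.043478×(-3.135494)=-0.136326, 0.043478×(-3.135494)=-0.136326, 0.043478×(-3.135494)=-0.136326, 0.043478×(-3.135494)=-0.136326, 0.217391×(-1.526056)=-0.331751, 0.434783×(-0.832909)=-0.362134, 0.043478×(-3.135494)=-0.136326, 0.043478×(-3.135494)=-0.136326.
Sum = -1.724219, so H' = 1.7242.

1.7242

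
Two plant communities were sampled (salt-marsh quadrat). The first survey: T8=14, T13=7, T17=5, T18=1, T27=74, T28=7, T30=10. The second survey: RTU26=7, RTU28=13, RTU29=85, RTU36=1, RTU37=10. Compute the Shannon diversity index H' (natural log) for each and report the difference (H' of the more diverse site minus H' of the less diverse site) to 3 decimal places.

0.369

The first survey: N=118, proportions 0.118644, 0.059322, 0.042373, 0.008475, 0.627119, 0.059322, 0.084746, giving H' = 1.264215 (working shown to 6 dp, full precision carried).
The second survey: N=116, proportions 0.060345, 0.112069, 0.732759, 0.008621, 0.086207, giving H' = 0.894824.
Difference = |1.264215 − 0.894824| = 0.369391, i.e. 0.369 to 3 decimal places.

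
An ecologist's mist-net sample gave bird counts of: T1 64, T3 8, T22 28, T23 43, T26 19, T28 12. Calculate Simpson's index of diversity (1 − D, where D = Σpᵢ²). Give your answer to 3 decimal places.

Total N = 64+8+28+43+19+12 = 174, so the proportions are 0.36782, 0.04598, 0.16092, 0.24713, 0.1092, 0.06897 (working shown to 5 dp, full precision carried).
D = 0.36782² + 0.04598² + 0.16092² + 0.24713² + 0.1092² + 0.06897² = 0.13529 + 0.00211 + 0.02590 + 0.06107 + 0.01192 + 0.00476 = 0.24105.
So 1 − D = 0.75895, i.e. 0.759 to 3 decimal places.

0.759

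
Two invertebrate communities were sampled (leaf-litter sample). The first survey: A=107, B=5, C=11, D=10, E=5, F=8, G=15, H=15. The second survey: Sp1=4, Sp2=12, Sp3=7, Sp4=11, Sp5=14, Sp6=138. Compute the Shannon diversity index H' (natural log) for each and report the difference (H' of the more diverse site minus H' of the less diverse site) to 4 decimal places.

The first survey: N=176, proportions 0.607955, 0.028409, 0.0625, 0.056818, 0.028409, 0.045455, 0.085227, 0.085227, giving H' = 1.401354 (working shown to 6 dp, full precision carried).
The second survey: N=186, proportions 0.021505, 0.064516, 0.037634, 0.05914, 0.075269, 0.741935, giving H' = 0.966230.
Difference = |1.401354 − 0.966230| = 0.435124, i.e. 0.4351 to 4 decimal places.

0.4351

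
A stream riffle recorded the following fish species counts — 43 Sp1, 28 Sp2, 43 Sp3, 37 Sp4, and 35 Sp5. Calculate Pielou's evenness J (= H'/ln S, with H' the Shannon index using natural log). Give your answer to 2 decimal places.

0.99

Total N = 43+28+43+37+35 = 186, so the proportions are 0.2312, 0.1505, 0.2312, 0.1989, 0.1882 (working shown to 4 dp, full precision carried).
H' = −Σ pᵢ ln pᵢ = −((-0.3386) + (-0.2850) + (-0.3386) + (-0.3212) + (-0.3143)) = 1.5978.
With S = 5 species, ln S = 1.6094, so J = 1.5978/1.6094 = 0.9927, i.e. 0.99 to 2 decimal places.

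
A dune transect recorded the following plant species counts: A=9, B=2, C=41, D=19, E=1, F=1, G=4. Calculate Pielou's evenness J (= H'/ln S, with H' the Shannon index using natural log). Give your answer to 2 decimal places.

Total N = 9+2+41+19+1+1+4 = 77, so the proportions are 0.1169, 0.026, 0.5325, 0.2468, 0.013, 0.013, 0.0519 (working shown to 4 dp, full precision carried).
H' = −Σ pᵢ ln pᵢ = −((-0.2509) + (-0.0948) + (-0.3356) + (-0.3453) + (-0.0564) + (-0.0564) + (-0.1536)) = 1.2931.
With S = 7 species, ln S = 1.9459, so J = 1.2931/1.9459 = 0.6645, i.e. 0.66 to 2 decimal places.

0.66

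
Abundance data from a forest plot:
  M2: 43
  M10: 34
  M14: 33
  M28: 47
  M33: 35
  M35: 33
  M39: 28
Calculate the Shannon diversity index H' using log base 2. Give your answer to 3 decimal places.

Total N = 43+34+33+47+35+33+28 = 253, so the proportions are 0.16996, 0.13439, 0.13043, 0.18577, 0.13834, 0.13043, 0.11067 (working shown to 5 dp, full precision carried).
Each pᵢ log₂ pᵢ term: 0.16996×(-2.55673)=-0.43454, 0.13439×(-2.89553)=-0.38912, 0.13043×(-2.93860)=-0.38330, 0.18577×(-2.42840)=-0.45113, 0.13834×(-2.85371)=-0.39478, 0.13043×(-2.93860)=-0.38330, 0.11067×(-3.17564)=-0.35145.
Sum = -2.78762, so H' = 2.788.

2.788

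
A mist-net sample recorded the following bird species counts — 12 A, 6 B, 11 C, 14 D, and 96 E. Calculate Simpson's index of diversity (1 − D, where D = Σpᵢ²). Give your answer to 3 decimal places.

0.497

Total N = 12+6+11+14+96 = 139, so the proportions are 0.08633, 0.04317, 0.07914, 0.10072, 0.69065 (working shown to 5 dp, full precision carried).
D = 0.08633² + 0.04317² + 0.07914² + 0.10072² + 0.69065² = 0.00745 + 0.00186 + 0.00626 + 0.01014 + 0.47699 = 0.50272.
So 1 − D = 0.49728, i.e. 0.497 to 3 decimal places.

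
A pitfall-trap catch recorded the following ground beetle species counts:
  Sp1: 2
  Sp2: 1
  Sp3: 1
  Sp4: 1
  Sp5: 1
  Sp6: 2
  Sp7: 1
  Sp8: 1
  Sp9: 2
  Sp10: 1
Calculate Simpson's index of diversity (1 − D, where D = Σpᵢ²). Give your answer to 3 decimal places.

0.888

Total N = 2+1+1+1+1+2+1+1+2+1 = 13, so the proportions are 0.15385, 0.07692, 0.07692, 0.07692, 0.07692, 0.15385, 0.07692, 0.07692, 0.15385, 0.07692 (working shown to 5 dp, full precision carried).
D = 0.15385² + 0.07692² + 0.07692² + 0.07692² + 0.07692² + 0.15385² + 0.07692² + 0.07692² + 0.15385² + 0.07692² = 0.02367 + 0.00592 + 0.00592 + 0.00592 + 0.00592 + 0.02367 + 0.00592 + 0.00592 + 0.02367 + 0.00592 = 0.11243.
So 1 − D = 0.88757, i.e. 0.888 to 3 decimal places.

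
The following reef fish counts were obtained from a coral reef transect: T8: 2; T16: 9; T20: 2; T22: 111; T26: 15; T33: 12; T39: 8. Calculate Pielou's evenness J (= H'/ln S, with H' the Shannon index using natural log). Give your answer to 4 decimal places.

0.5610

Total N = 2+9+2+111+15+12+8 = 159, so the proportions are 0.012579, 0.056604, 0.012579, 0.698113, 0.09434, 0.075472, 0.050314 (working shown to 6 dp, full precision carried).
H' = −Σ pᵢ ln pᵢ = −((-0.055041) + (-0.162548) + (-0.055041) + (-0.250884) + (-0.222722) + (-0.195019) + (-0.150413)) = 1.091668.
With S = 7 species, ln S = 1.945910, so J = 1.091668/1.945910 = 0.561006, i.e. 0.5610 to 4 decimal places.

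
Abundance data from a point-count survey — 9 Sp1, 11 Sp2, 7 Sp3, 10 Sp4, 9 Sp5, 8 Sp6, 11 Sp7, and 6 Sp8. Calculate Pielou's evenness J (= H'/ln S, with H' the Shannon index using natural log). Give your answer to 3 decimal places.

0.991

Total N = 9+11+7+10+9+8+11+6 = 71, so the proportions are 0.12676, 0.15493, 0.09859, 0.14085, 0.12676, 0.11268, 0.15493, 0.08451 (working shown to 5 dp, full precision carried).
H' = −Σ pᵢ ln pᵢ = −((-0.26182) + (-0.28891) + (-0.22841) + (-0.27607) + (-0.26182) + (-0.24600) + (-0.28891) + (-0.20881)) = 2.06075.
With S = 8 species, ln S = 2.07944, so J = 2.06075/2.07944 = 0.99101, i.e. 0.991 to 3 decimal places.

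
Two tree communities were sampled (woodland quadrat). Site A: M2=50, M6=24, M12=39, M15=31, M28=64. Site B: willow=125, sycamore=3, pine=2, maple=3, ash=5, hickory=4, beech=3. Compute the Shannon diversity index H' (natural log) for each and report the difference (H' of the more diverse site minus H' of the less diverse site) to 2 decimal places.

Site A: N=208, proportions 0.2404, 0.1154, 0.1875, 0.149, 0.3077, giving H' = 1.5521 (working shown to 4 dp, full precision carried).
Site B: N=145, proportions 0.8621, 0.0207, 0.0138, 0.0207, 0.0345, 0.0276, 0.0207, giving H' = 0.6429.
Difference = |1.5521 − 0.6429| = 0.9092, i.e. 0.91 to 2 decimal places.

0.91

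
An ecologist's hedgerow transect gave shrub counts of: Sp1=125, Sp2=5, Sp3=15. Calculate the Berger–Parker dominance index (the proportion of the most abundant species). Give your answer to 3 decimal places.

0.862

Total N = 125+5+15 = 145, so the proportions are 0.86207, 0.03448, 0.10345 (working shown to 5 dp, full precision carried).
The largest proportion is 0.86207, i.e. d = 0.862 to 3 decimal places.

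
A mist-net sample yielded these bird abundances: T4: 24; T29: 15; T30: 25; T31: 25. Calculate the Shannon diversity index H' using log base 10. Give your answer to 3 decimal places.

Total N = 24+15+25+25 = 89, so the proportions are 0.26966, 0.16854, 0.2809, 0.2809 (working shown to 5 dp, full precision carried).
Each pᵢ log₁₀ pᵢ term: 0.26966×(-0.56918)=-0.15349, 0.16854×(-0.77330)=-0.13033, 0.2809×(-0.55145)=-0.15490, 0.2809×(-0.55145)=-0.15490.
Sum = -0.59362, so H' = 0.594.

0.594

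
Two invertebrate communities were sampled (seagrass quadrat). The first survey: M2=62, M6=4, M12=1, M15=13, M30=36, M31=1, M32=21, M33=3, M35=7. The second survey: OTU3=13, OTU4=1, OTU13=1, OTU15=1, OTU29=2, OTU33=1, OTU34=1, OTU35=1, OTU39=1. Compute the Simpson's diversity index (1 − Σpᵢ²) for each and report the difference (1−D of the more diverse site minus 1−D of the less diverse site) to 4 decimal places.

The first survey: N=148, proportions 0.418919, 0.027027, 0.006757, 0.087838, 0.243243, 0.006757, 0.141892, 0.02027, 0.047297, giving 1−D = 0.734021 (working shown to 6 dp, full precision carried).
The second survey: N=22, proportions 0.590909, 0.045455, 0.045455, 0.045455, 0.090909, 0.045455, 0.045455, 0.045455, 0.045455, giving 1−D = 0.628099.
Difference = |0.734021 − 0.628099| = 0.105922, i.e. 0.1059 to 4 decimal places.

0.1059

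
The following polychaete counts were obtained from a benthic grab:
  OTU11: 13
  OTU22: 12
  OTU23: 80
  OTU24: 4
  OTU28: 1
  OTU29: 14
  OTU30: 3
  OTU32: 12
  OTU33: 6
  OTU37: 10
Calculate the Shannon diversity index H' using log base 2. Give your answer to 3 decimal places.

Total N = 13+12+80+4+1+14+3+12+6+10 = 155, so the proportions are 0.08387, 0.07742, 0.51613, 0.02581, 0.00645, 0.09032, 0.01935, 0.07742, 0.03871, 0.06452 (working shown to 5 dp, full precision carried).
Each pᵢ log₂ pᵢ term: 0.08387×(-3.57568)=-0.29990, 0.07742×(-3.69116)=-0.28577, 0.51613×(-0.95420)=-0.49249, 0.02581×(-5.27612)=-0.13616, 0.00645×(-7.27612)=-0.04694, 0.09032×(-3.46877)=-0.31331, 0.01935×(-5.69116)=-0.11015, 0.07742×(-3.69116)=-0.28577, 0.03871×(-4.69116)=-0.18159, 0.06452×(-3.95420)=-0.25511.
Sum = -2.40718, so H' = 2.407.

2.407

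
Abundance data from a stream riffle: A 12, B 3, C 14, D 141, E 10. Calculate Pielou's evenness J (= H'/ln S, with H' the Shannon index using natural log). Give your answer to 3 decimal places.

0.497

Total N = 12+3+14+141+10 = 180, so the proportions are 0.06667, 0.01667, 0.07778, 0.78333, 0.05556 (working shown to 5 dp, full precision carried).
H' = −Σ pᵢ ln pᵢ = −((-0.18054) + (-0.06824) + (-0.19864) + (-0.19129) + (-0.16058)) = 0.79928.
With S = 5 species, ln S = 1.60944, so J = 0.79928/1.60944 = 0.49662, i.e. 0.497 to 3 decimal places.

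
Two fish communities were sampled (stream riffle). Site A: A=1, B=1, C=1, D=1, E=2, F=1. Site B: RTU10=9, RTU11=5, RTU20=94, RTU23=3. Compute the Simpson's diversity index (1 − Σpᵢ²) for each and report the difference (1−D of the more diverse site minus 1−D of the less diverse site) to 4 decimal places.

0.5428

Site A: N=7, proportions 0.142857, 0.142857, 0.142857, 0.142857, 0.285714, 0.142857, giving 1−D = 0.816327 (working shown to 6 dp, full precision carried).
Site B: N=111, proportions 0.081081, 0.045045, 0.846847, 0.027027, giving 1−D = 0.273517.
Difference = |0.816327 − 0.273517| = 0.542810, i.e. 0.5428 to 4 decimal places.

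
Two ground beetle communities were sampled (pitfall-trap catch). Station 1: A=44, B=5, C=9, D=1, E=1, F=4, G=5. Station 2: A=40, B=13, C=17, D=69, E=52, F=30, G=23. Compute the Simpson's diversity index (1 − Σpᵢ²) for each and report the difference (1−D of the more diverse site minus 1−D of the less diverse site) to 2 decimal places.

0.25

Station 1: N=69, proportions 0.637681, 0.072464, 0.130435, 0.014493, 0.014493, 0.057971, 0.072464, giving 1−D = 0.562067 (working shown to 6 dp, full precision carried).
Station 2: N=244, proportions 0.163934, 0.053279, 0.069672, 0.282787, 0.213115, 0.122951, 0.094262, giving 1−D = 0.816044.
Difference = |0.562067 − 0.816044| = 0.253977, i.e. 0.25 to 2 decimal places.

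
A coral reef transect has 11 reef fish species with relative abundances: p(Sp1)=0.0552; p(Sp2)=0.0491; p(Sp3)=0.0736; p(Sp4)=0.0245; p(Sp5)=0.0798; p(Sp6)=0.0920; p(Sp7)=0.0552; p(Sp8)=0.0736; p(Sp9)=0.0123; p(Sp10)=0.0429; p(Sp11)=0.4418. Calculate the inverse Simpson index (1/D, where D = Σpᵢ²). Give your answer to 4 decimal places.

4.3113

D = 0.0552² + 0.0491² + 0.0736² + 0.0245² + 0.0798² + 0.092² + 0.0552² + 0.0736² + 0.0123² + 0.0429² + 0.4418² = 0.00304704 + 0.00241081 + 0.00541696 + 0.00060025 + 0.00636804 + 0.00846400 + 0.00304704 + 0.00541696 + 0.00015129 + 0.00184041 + 0.19518724 = 0.23195004 (working shown to 8 dp, full precision carried).
So 1/D = 4.311273, i.e. 4.3113 to 4 decimal places.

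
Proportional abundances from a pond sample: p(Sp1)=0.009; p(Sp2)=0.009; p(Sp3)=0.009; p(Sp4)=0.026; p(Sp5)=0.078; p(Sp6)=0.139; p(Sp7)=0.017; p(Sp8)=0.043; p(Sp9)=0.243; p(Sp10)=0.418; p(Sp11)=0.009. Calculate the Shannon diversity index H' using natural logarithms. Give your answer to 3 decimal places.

1.651

Each pᵢ ln pᵢ term (working shown to 5 dp, full precision carried): 0.009×(-4.71053)=-0.04239, 0.009×(-4.71053)=-0.04239, 0.009×(-4.71053)=-0.04239, 0.026×(-3.64966)=-0.09489, 0.078×(-2.55105)=-0.19898, 0.139×(-1.97328)=-0.27429, 0.017×(-4.07454)=-0.06927, 0.043×(-3.14656)=-0.13530, 0.243×(-1.41469)=-0.34377, 0.418×(-0.87227)=-0.36461, 0.009×(-4.71053)=-0.04239.
Sum = -1.65069, so H' = 1.651.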